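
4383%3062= 1321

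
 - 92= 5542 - 5634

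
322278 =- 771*( - 418)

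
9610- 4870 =4740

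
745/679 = 1+66/679 = 1.10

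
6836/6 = 1139 + 1/3 = 1139.33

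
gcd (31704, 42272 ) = 10568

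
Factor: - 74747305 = - 5^1*41^1 * 364621^1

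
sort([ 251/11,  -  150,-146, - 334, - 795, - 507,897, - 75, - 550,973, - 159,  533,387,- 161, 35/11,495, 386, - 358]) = [ - 795, - 550, - 507, - 358, - 334, - 161, - 159, - 150, - 146, - 75,35/11,251/11,  386,387, 495, 533, 897,973 ] 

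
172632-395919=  - 223287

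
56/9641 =56/9641 = 0.01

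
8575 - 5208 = 3367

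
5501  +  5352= 10853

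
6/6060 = 1/1010 = 0.00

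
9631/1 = 9631=9631.00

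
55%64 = 55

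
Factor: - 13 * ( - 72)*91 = 2^3 * 3^2 * 7^1* 13^2 = 85176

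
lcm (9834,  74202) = 816222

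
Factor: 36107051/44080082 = 2^(-1) * 17^( -1 )*1296473^ (  -  1)*36107051^1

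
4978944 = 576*8644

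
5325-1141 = 4184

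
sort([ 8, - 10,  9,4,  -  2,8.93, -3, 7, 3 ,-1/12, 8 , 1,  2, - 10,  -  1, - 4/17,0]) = [ - 10, - 10,-3, - 2, - 1, - 4/17 , - 1/12,0,1,  2,  3, 4, 7,  8,  8, 8.93,9]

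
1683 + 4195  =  5878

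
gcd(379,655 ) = 1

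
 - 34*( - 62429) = 2122586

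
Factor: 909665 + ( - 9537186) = -8627521 = - 7^1*101^1*12203^1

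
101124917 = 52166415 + 48958502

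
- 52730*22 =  - 1160060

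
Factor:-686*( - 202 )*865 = 2^2*5^1 * 7^3*101^1*173^1  =  119864780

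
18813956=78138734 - 59324778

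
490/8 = 245/4 = 61.25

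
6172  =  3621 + 2551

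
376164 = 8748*43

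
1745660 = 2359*740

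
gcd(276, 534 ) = 6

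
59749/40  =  59749/40 = 1493.72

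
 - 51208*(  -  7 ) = 358456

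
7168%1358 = 378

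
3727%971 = 814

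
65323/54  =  65323/54 = 1209.69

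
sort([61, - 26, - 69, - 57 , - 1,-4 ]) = [-69, - 57, - 26, - 4, - 1,61 ] 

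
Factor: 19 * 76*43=2^2*19^2*43^1 = 62092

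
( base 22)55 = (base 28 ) 43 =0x73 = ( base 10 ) 115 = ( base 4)1303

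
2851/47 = 2851/47 = 60.66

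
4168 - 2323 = 1845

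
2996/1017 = 2+ 962/1017 = 2.95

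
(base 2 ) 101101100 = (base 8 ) 554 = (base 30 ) c4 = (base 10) 364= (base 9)444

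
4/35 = 4/35 = 0.11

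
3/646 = 3/646 = 0.00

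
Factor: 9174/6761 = 2^1*3^1*11^1*139^1 * 6761^(  -  1)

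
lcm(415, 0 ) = 0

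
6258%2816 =626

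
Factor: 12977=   19^1*683^1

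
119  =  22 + 97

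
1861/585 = 1861/585 = 3.18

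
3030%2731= 299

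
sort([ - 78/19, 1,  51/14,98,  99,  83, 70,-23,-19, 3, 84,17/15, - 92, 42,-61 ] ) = [ - 92, - 61, - 23,  -  19,-78/19, 1, 17/15,  3,51/14,42,70,83,84, 98, 99 ] 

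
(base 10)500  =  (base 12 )358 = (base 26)J6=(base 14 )27A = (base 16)1F4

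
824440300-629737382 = 194702918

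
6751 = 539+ 6212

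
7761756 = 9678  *802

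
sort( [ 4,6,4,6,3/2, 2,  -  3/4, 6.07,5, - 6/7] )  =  [ - 6/7, - 3/4,3/2, 2,4,  4,5,6, 6,6.07] 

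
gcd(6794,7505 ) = 79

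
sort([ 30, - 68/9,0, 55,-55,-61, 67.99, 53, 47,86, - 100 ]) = [ - 100, - 61 , - 55,-68/9, 0, 30,47,53, 55,67.99,86 ]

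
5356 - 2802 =2554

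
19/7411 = 19/7411 =0.00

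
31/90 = 31/90=   0.34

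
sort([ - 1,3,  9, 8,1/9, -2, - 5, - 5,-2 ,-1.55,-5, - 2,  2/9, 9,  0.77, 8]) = [ - 5, - 5,  -  5,  -  2, - 2, - 2, - 1.55, - 1, 1/9 , 2/9, 0.77 , 3, 8,8 , 9, 9]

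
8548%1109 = 785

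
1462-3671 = - 2209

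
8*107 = 856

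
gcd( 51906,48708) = 246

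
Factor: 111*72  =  7992=2^3*3^3*37^1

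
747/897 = 249/299 = 0.83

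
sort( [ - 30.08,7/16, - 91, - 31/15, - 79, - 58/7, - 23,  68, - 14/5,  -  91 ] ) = [ - 91, -91, - 79, - 30.08, - 23 , - 58/7, -14/5, - 31/15, 7/16,68] 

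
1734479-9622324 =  - 7887845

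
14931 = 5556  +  9375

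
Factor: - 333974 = - 2^1*166987^1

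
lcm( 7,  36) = 252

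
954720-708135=246585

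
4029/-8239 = -1+4210/8239 = - 0.49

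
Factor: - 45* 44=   -  1980 = - 2^2*3^2* 5^1*11^1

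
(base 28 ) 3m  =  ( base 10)106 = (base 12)8a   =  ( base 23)4E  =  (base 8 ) 152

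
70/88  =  35/44=0.80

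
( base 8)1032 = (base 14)2A6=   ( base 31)HB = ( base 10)538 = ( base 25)ld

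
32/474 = 16/237 = 0.07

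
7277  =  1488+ 5789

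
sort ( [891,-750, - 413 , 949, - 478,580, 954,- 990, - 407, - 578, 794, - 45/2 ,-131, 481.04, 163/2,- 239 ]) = [ - 990, - 750,-578, - 478,-413, - 407, - 239, - 131, - 45/2, 163/2, 481.04,580, 794,891, 949, 954] 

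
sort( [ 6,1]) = [ 1,6] 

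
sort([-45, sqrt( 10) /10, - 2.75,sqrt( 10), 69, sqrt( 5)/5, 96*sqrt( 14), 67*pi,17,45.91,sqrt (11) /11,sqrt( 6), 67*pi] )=[  -  45, - 2.75,sqrt (11)/11,sqrt(10)/10,sqrt (5 )/5,sqrt ( 6),sqrt( 10),17, 45.91,69, 67*pi,  67*pi, 96*sqrt( 14)]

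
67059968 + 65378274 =132438242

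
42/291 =14/97 =0.14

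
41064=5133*8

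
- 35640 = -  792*45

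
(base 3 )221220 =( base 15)319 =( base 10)699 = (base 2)1010111011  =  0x2bb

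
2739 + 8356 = 11095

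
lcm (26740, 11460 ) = 80220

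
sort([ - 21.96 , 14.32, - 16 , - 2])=[-21.96, - 16, - 2,14.32] 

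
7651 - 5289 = 2362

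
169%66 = 37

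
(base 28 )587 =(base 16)1037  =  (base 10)4151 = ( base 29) 4R4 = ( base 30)4ib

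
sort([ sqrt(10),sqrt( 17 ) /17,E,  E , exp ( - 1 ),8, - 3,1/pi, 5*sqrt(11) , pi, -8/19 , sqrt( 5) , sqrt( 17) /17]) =[ - 3 , - 8/19,sqrt ( 17 )/17,sqrt(17)/17,1/pi,exp( - 1) , sqrt( 5) , E, E, pi,sqrt( 10),8, 5*sqrt( 11 ) ]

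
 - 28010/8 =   -  14005/4 = -3501.25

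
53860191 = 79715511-25855320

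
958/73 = 13 + 9/73 = 13.12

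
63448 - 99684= -36236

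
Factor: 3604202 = 2^1*7^1*257443^1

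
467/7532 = 467/7532 = 0.06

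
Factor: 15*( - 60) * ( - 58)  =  2^3*3^2*5^2 * 29^1 =52200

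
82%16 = 2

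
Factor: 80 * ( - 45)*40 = - 144000 = - 2^7*3^2*5^3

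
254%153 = 101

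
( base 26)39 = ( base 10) 87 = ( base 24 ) 3F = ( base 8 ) 127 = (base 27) 36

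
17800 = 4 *4450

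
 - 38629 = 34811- 73440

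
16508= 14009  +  2499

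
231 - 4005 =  - 3774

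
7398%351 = 27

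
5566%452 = 142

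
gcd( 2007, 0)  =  2007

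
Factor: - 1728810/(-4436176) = 864405/2218088 = 2^(- 3 )*3^3 * 5^1*19^1*337^1*277261^( - 1)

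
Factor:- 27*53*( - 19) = 3^3*19^1 *53^1 = 27189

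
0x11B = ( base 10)283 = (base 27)ad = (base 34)8b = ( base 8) 433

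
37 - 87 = - 50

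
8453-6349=2104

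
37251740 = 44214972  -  6963232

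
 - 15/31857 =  - 5/10619 = - 0.00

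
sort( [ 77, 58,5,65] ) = [ 5,58, 65,77 ]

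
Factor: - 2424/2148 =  - 202/179 = - 2^1* 101^1 * 179^(  -  1 )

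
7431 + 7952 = 15383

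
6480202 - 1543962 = 4936240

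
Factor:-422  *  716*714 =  -2^4*3^1*7^1*17^1* 179^1*211^1 =-215736528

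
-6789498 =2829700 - 9619198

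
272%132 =8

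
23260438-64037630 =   -  40777192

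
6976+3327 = 10303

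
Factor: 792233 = 13^1*149^1*409^1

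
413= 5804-5391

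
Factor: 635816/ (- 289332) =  - 178/81  =  - 2^1*3^( - 4 )*89^1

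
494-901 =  - 407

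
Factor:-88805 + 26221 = -62584 = -2^3*7823^1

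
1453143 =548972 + 904171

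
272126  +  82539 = 354665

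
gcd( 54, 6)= 6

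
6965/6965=1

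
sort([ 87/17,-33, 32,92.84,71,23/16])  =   [ -33,23/16,87/17, 32,71,92.84 ] 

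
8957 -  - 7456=16413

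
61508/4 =15377  =  15377.00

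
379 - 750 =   -  371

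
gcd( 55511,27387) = 1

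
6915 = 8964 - 2049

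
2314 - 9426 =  - 7112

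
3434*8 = 27472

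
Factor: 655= 5^1*131^1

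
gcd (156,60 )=12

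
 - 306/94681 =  - 1+94375/94681 = - 0.00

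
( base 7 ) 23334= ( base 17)13D2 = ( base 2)1011101110011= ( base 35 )4VI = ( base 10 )6003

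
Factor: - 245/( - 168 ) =2^( - 3 )* 3^( - 1 )*5^1*7^1 = 35/24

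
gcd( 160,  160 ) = 160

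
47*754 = 35438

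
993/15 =66 + 1/5= 66.20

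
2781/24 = 115 + 7/8 = 115.88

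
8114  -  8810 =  - 696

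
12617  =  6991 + 5626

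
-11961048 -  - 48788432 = 36827384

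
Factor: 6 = 2^1*3^1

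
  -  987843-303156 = - 1290999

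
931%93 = 1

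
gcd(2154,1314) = 6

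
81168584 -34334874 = 46833710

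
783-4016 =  - 3233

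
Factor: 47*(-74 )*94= - 326932=- 2^2 * 37^1* 47^2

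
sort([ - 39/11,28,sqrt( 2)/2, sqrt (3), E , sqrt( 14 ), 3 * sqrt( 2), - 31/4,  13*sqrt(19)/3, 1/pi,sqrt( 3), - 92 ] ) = [ - 92, - 31/4, - 39/11,1/pi,sqrt (2)/2,sqrt(3 ),  sqrt( 3 ),E,sqrt (14 ),3 * sqrt( 2),13*sqrt(19 ) /3, 28]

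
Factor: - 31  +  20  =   - 11 = -11^1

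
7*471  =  3297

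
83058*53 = 4402074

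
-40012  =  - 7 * 5716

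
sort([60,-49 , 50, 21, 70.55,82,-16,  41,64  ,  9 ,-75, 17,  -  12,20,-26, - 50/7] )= [ - 75 ,  -  49 , - 26 ,-16, - 12,- 50/7 , 9 , 17, 20,21, 41, 50 , 60, 64,70.55,  82 ]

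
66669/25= 66669/25 = 2666.76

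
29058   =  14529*2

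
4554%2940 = 1614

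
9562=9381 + 181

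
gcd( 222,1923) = 3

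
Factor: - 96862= - 2^1*19^1*2549^1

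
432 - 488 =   -  56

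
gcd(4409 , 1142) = 1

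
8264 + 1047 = 9311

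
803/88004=803/88004 = 0.01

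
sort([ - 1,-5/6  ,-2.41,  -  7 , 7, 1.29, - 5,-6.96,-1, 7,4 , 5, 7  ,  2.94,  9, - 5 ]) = [ - 7, - 6.96,-5,-5, - 2.41, - 1, - 1 , - 5/6 , 1.29,2.94,  4,5,  7, 7, 7,9 ] 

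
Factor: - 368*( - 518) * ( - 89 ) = -2^5*7^1*23^1 * 37^1*89^1 = - 16965536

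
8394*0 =0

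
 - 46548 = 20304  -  66852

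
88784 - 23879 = 64905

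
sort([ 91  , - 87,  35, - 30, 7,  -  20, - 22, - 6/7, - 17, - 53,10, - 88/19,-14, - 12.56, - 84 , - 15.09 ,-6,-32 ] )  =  [ - 87, - 84,- 53,-32, -30, - 22, - 20, - 17, - 15.09, -14, - 12.56, - 6, - 88/19, - 6/7,7, 10, 35,  91 ]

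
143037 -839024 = -695987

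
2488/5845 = 2488/5845 = 0.43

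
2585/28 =92+9/28 = 92.32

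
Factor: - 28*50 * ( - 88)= 123200 = 2^6*5^2*7^1*11^1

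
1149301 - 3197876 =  - 2048575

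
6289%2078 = 55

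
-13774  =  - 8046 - 5728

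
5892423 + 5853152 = 11745575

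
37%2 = 1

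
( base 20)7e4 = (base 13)1533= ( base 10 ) 3084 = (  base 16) C0C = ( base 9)4206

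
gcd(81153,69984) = 9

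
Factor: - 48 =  - 2^4 * 3^1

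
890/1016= 445/508  =  0.88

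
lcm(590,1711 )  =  17110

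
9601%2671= 1588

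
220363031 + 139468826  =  359831857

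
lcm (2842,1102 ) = 53998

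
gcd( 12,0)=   12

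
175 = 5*35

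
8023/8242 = 8023/8242 = 0.97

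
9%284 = 9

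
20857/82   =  254 + 29/82 = 254.35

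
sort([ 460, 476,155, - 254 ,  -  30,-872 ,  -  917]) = [ - 917, - 872, - 254, - 30 , 155, 460,476]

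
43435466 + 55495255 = 98930721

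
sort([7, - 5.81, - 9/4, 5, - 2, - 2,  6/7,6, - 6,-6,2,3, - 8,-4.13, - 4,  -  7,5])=[ - 8 , - 7, - 6, -6, - 5.81  , - 4.13, - 4, - 9/4, - 2, - 2,6/7,2,3,5,  5, 6,7] 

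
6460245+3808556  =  10268801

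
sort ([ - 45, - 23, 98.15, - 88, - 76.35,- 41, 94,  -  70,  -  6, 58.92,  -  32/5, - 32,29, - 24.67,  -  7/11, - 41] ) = [ - 88,  -  76.35,  -  70 ,  -  45,  -  41,  -  41,  -  32, - 24.67,- 23, - 32/5, - 6, - 7/11, 29,58.92, 94 , 98.15]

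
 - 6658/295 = - 6658/295 = - 22.57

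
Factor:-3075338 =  - 2^1*7^3*4483^1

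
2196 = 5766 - 3570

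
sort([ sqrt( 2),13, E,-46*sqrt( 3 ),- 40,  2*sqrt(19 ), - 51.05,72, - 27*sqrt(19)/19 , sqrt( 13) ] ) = [ - 46*sqrt ( 3), - 51.05,- 40 , - 27*sqrt (19)/19,sqrt( 2), E,sqrt( 13) , 2*sqrt( 19 ),13, 72 ]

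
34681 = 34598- - 83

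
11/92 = 11/92 = 0.12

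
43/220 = 43/220= 0.20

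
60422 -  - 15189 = 75611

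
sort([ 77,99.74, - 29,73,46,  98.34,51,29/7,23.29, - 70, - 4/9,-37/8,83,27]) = [ - 70,- 29, - 37/8, - 4/9, 29/7,  23.29,27,46 , 51,73,77, 83, 98.34,99.74] 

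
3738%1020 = 678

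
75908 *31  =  2353148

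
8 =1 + 7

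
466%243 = 223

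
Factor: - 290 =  -2^1*5^1* 29^1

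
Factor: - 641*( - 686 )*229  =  2^1*7^3*229^1*641^1 = 100697254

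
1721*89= 153169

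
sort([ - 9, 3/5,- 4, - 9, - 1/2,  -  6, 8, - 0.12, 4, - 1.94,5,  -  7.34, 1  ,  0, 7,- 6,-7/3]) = [ - 9, - 9, - 7.34,  -  6, - 6, - 4,  -  7/3, - 1.94,- 1/2, - 0.12, 0, 3/5, 1, 4,5,7, 8]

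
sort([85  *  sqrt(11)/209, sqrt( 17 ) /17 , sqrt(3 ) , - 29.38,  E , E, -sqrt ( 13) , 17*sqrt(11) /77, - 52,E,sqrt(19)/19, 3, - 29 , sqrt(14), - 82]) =[ - 82,-52, - 29.38 , - 29 ,-sqrt(13 ),sqrt( 19)/19, sqrt( 17) /17, 17 * sqrt(11) /77,85*sqrt( 11 )/209 , sqrt( 3),E,E,  E, 3 , sqrt(14 )] 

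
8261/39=8261/39 = 211.82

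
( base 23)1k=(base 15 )2D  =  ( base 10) 43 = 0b101011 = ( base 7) 61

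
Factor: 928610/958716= 464305/479358= 2^( - 1)*3^( - 4)*5^1* 11^( - 1)* 269^( - 1) *92861^1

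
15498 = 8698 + 6800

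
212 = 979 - 767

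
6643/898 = 7 + 357/898 = 7.40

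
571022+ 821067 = 1392089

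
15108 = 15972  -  864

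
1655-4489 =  - 2834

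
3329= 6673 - 3344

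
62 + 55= 117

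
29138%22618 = 6520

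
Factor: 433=433^1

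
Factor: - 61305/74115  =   - 3^(  -  4 ) * 67^1  =  -  67/81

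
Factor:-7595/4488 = - 2^( - 3 ) *3^( - 1 ) *5^1*7^2 *11^( -1 ) *17^(-1)*31^1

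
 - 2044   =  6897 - 8941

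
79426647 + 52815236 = 132241883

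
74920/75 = 998 + 14/15= 998.93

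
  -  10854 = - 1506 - 9348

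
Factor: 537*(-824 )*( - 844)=2^5*3^1*103^1*179^1*211^1 = 373459872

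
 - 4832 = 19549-24381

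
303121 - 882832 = - 579711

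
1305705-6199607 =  - 4893902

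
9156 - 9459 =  - 303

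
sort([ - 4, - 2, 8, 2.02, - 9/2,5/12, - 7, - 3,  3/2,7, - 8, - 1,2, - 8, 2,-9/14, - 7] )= [ - 8,  -  8,-7, - 7, - 9/2, - 4,-3, - 2,- 1, - 9/14,5/12 , 3/2,  2,2,2.02, 7 , 8 ]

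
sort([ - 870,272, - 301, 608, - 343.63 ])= [ - 870, - 343.63, - 301 , 272, 608]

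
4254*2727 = 11600658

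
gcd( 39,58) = 1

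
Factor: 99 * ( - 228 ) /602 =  - 2^1*3^3*7^(- 1 )*11^1 * 19^1*43^ ( - 1) = - 11286/301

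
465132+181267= 646399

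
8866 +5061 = 13927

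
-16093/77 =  - 209 = - 209.00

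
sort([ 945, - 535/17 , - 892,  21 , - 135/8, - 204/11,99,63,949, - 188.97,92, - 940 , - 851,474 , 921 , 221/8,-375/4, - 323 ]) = [ - 940,-892,- 851,  -  323, - 188.97, - 375/4, - 535/17, - 204/11, - 135/8,  21, 221/8, 63, 92,  99,474,921 , 945,949]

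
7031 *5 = 35155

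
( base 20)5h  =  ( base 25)4h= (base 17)6F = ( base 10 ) 117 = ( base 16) 75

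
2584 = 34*76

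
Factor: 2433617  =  149^1*16333^1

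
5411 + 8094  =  13505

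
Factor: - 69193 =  - 69193^1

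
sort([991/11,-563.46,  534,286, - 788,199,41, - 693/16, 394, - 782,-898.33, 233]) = [-898.33,-788,-782,-563.46,- 693/16,41,991/11, 199,233,286,394, 534] 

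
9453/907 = 10  +  383/907 = 10.42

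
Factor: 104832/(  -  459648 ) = - 13/57 =- 3^( - 1 )*13^1*19^(-1)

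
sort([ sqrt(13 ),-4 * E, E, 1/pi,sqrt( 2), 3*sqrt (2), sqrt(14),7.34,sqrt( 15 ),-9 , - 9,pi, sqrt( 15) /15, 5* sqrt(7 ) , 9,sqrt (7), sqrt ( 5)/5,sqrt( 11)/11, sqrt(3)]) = [ - 4 * E, - 9,-9 , sqrt (15)/15, sqrt(11)/11,  1/pi, sqrt( 5)/5,sqrt(2 ),sqrt(3), sqrt(7 ), E,pi, sqrt (13), sqrt(14), sqrt( 15) , 3*sqrt(2 ),7.34, 9,5*sqrt(7 )]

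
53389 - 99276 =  - 45887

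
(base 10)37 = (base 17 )23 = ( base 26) 1b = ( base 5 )122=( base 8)45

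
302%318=302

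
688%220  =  28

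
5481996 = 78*70282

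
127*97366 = 12365482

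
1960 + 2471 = 4431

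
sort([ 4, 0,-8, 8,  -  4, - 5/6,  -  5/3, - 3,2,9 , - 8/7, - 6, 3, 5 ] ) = [ - 8,  -  6, - 4, - 3,  -  5/3, - 8/7,  -  5/6,  0,2,3,4, 5,8,9 ]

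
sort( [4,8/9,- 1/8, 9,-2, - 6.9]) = [ - 6.9, - 2,  -  1/8,8/9,4 , 9]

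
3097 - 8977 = -5880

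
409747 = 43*9529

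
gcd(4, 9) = 1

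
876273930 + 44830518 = 921104448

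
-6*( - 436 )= 2616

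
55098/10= 5509 + 4/5 = 5509.80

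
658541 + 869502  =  1528043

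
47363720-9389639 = 37974081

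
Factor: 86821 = 7^1*79^1*157^1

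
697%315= 67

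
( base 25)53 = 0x80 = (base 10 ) 128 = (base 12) A8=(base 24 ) 58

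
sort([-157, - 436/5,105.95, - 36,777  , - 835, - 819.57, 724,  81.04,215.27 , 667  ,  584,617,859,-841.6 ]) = [ - 841.6,-835,-819.57,  -  157,- 436/5,-36,81.04, 105.95,215.27,584, 617,  667, 724,  777, 859] 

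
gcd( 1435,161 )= 7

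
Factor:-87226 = - 2^1*43613^1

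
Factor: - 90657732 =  - 2^2*3^1*11^1*686801^1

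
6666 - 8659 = -1993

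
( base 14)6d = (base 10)97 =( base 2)1100001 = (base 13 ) 76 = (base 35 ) 2R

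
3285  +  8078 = 11363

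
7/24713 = 7/24713 = 0.00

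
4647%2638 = 2009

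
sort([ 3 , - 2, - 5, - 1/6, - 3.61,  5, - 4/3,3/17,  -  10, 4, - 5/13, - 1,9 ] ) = [ - 10, - 5, - 3.61, - 2, - 4/3, - 1 , - 5/13, - 1/6, 3/17, 3, 4,5, 9 ] 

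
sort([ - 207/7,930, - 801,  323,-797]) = [ - 801,- 797, - 207/7, 323, 930] 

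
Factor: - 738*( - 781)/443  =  2^1*3^2*11^1 * 41^1 * 71^1*443^( - 1) = 576378/443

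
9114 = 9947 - 833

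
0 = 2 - 2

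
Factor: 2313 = 3^2*257^1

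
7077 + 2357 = 9434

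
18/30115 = 18/30115=0.00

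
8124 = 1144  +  6980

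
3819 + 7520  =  11339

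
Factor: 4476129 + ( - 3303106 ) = 1173023=23^1*51001^1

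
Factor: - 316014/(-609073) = 2^1 * 3^1 * 31^1 * 47^( - 1)  *1699^1*12959^( - 1 )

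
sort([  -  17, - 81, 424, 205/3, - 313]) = [ - 313, - 81, - 17,205/3 , 424]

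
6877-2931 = 3946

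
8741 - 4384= 4357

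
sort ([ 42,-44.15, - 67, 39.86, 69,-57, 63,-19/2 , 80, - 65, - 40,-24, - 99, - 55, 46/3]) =[-99, - 67, - 65,-57,- 55,-44.15,  -  40, - 24, -19/2,46/3,39.86,42, 63, 69,80 ] 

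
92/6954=46/3477=0.01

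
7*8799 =61593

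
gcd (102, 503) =1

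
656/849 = 656/849 = 0.77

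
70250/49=1433  +  33/49  =  1433.67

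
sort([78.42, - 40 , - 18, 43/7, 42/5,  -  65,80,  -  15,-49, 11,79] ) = [ - 65,-49,-40,-18, - 15, 43/7,42/5,11,78.42, 79, 80]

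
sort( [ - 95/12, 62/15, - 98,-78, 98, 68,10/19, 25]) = [ - 98 , - 78,-95/12, 10/19,62/15,25, 68,98]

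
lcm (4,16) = 16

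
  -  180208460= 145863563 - 326072023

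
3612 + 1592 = 5204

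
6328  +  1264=7592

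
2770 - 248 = 2522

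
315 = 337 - 22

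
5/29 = 5/29 = 0.17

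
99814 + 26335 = 126149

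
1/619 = 1/619 = 0.00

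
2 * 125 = 250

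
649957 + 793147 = 1443104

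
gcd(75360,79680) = 480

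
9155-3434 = 5721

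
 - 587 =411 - 998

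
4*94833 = 379332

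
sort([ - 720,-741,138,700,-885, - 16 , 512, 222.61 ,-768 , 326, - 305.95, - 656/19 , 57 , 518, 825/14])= [-885,-768, - 741,  -  720, - 305.95, - 656/19, - 16 , 57,825/14 , 138, 222.61,326, 512,518,700 ]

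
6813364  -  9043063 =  - 2229699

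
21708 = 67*324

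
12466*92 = 1146872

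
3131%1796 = 1335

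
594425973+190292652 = 784718625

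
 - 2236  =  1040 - 3276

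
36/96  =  3/8 = 0.38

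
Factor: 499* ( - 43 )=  - 21457 = - 43^1*499^1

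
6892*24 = 165408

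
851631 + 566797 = 1418428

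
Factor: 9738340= 2^2 * 5^1*31^1* 113^1 * 139^1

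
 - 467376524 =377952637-845329161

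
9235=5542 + 3693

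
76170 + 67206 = 143376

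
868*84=72912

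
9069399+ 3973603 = 13043002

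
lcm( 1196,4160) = 95680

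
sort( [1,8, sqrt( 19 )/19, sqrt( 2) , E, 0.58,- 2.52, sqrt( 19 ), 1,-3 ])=[ - 3 , - 2.52, sqrt( 19)/19, 0.58, 1,  1, sqrt( 2) , E, sqrt (19 )  ,  8]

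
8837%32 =5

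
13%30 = 13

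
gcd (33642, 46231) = 1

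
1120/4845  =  224/969 = 0.23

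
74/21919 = 74/21919= 0.00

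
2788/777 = 2788/777 =3.59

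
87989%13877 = 4727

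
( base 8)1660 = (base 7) 2516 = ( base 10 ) 944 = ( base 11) 789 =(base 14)4b6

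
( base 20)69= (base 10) 129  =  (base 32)41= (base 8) 201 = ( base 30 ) 49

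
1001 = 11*91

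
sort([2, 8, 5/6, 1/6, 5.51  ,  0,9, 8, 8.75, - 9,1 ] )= [ - 9,0,  1/6,5/6,1,2,5.51,8,8,8.75,9 ]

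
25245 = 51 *495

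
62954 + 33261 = 96215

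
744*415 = 308760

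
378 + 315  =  693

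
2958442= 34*87013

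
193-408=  - 215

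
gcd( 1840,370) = 10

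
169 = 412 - 243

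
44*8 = 352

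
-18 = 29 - 47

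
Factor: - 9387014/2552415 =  - 2^1*3^( - 1 ) *5^( - 1 )*7^1*13^1*263^( - 1)*647^ ( - 1)*51577^1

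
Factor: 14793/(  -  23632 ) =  - 2^ (  -  4)*3^1*7^( - 1 )*211^( - 1) * 4931^1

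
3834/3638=1917/1819 = 1.05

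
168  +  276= 444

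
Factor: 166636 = 2^2*41659^1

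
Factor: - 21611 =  -21611^1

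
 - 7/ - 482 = 7/482 = 0.01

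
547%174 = 25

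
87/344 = 87/344 = 0.25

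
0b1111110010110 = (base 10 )8086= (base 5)224321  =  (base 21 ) i71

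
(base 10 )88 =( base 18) 4G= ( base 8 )130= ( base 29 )31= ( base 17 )53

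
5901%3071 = 2830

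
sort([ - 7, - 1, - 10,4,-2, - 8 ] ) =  [  -  10,  -  8,-7, - 2,-1, 4 ]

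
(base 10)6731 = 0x1A4B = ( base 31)704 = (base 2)1101001001011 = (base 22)DJL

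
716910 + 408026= 1124936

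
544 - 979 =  - 435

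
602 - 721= -119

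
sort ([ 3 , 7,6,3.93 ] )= [ 3, 3.93, 6,7]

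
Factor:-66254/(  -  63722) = 157/151  =  151^(-1 )*157^1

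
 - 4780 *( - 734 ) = 3508520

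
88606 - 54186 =34420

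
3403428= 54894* 62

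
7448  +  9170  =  16618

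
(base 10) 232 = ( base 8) 350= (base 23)a2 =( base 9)277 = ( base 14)128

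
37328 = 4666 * 8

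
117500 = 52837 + 64663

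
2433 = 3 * 811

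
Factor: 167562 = 2^1 * 3^3*29^1*107^1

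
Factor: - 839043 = - 3^2*53^1 * 1759^1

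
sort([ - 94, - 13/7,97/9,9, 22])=[ - 94, - 13/7,9, 97/9,22] 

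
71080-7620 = 63460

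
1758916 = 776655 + 982261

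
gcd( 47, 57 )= 1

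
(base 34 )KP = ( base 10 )705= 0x2c1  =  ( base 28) P5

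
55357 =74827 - 19470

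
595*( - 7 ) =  - 4165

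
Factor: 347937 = 3^1*115979^1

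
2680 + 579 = 3259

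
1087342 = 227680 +859662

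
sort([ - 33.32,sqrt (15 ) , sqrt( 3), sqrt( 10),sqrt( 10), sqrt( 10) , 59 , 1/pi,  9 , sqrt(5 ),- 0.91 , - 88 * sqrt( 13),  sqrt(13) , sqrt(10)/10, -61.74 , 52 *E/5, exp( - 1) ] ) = [-88 * sqrt ( 13), - 61.74 ,  -  33.32 , - 0.91,sqrt (10 )/10, 1/pi,exp( - 1), sqrt( 3 ),sqrt( 5 ) , sqrt( 10) , sqrt( 10), sqrt( 10 ), sqrt(13),sqrt( 15),9,52*E/5,  59 ]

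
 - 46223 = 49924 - 96147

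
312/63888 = 13/2662 = 0.00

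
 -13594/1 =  -13594 = -  13594.00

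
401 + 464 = 865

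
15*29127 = 436905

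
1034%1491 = 1034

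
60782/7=8683 + 1/7 = 8683.14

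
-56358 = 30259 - 86617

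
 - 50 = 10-60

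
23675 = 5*4735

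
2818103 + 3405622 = 6223725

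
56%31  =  25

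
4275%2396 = 1879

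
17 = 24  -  7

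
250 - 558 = -308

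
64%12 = 4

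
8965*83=744095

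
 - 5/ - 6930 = 1/1386 = 0.00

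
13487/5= 13487/5 = 2697.40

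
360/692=90/173=0.52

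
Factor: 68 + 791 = 859= 859^1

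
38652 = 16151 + 22501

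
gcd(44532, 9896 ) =4948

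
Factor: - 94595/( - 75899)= 5^1*71^( - 1 )*1069^(-1 )*18919^1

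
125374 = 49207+76167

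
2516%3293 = 2516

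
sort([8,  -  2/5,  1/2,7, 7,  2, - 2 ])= [  -  2, - 2/5, 1/2, 2,7,7, 8] 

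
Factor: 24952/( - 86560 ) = - 3119/10820 = - 2^(-2)*5^(-1 )*541^(  -  1)*3119^1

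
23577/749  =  31+358/749 = 31.48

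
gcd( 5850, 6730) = 10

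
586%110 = 36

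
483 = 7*69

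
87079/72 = 1209 + 31/72= 1209.43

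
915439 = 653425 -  - 262014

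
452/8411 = 452/8411 = 0.05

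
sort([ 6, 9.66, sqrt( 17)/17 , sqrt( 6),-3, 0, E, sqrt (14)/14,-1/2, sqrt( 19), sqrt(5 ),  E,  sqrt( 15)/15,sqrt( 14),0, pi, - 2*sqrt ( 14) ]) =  [ - 2*sqrt( 14), -3, - 1/2, 0, 0 , sqrt( 17) /17,sqrt(15 ) /15, sqrt( 14)/14, sqrt( 5),  sqrt( 6), E, E, pi, sqrt( 14), sqrt(19),6, 9.66]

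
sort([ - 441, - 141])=[-441, - 141]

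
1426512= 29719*48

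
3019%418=93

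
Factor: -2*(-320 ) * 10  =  6400  =  2^8*5^2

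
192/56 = 3 + 3/7 = 3.43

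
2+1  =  3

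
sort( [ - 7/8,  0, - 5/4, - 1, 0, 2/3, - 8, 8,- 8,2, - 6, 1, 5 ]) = [ - 8, - 8, - 6, - 5/4, - 1, - 7/8, 0, 0 , 2/3, 1, 2, 5, 8 ]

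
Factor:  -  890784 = - 2^5*3^3* 1031^1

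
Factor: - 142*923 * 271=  - 35518886 = - 2^1*13^1*71^2 * 271^1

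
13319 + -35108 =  - 21789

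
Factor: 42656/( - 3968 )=  -  2^( - 2 )*43^1 = - 43/4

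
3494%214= 70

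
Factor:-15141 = -3^1*7^2*103^1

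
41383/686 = 41383/686 = 60.33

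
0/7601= 0  =  0.00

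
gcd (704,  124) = 4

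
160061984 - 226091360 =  - 66029376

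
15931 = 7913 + 8018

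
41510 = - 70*( - 593) 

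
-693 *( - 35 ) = 24255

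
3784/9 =3784/9  =  420.44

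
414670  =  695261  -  280591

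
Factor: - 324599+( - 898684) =  -  3^1*173^1 *2357^1 =-1223283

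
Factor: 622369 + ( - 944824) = -322455=- 3^1*5^1*7^1*37^1 * 83^1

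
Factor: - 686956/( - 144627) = 2^2*3^( - 1)*7^(-1 )*71^( - 1)*97^( - 1) * 263^1*653^1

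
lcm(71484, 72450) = 5361300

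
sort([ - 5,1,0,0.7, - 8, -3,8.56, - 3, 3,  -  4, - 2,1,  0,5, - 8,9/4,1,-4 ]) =[-8, - 8, - 5, - 4,-4, - 3,  -  3, - 2,0,  0, 0.7,1,1,1,  9/4,3,5,8.56 ] 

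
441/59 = 7+28/59 = 7.47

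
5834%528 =26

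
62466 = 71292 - 8826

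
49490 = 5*9898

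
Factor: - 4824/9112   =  -9/17 = - 3^2*17^( - 1)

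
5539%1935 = 1669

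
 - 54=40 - 94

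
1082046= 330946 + 751100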